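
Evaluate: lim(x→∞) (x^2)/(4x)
This is an ∞/∞ indeterminate form.

Apply L'Hôpital's rule: differentiate numerator and denominator separately.
  f(x) = x^2   ⇒   f'(x) = 2·x
  g(x) = 4·x   ⇒   g'(x) = 4
  lim(x→∞) f'(x)/g'(x) = lim(x→∞) (2·x)/(4)
  = ∞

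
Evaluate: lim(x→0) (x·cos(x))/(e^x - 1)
This is a 0/0 indeterminate form.

Apply L'Hôpital's rule: differentiate numerator and denominator separately.
  f(x) = x·cos(x)   ⇒   f'(x) = -x·sin(x) + cos(x)
  g(x) = e^(x) - 1   ⇒   g'(x) = e^(x)
  lim(x→0) f'(x)/g'(x) = lim(x→0) (-x·sin(x) + cos(x))/(e^(x))
  = 1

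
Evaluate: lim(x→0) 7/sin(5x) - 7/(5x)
This is an ∞-∞ indeterminate form.

Combine fractions or rationalize to convert ∞-∞ to 0/0 form:
  lim(x→0) 7/sin(5x) - 7/(5x) = 0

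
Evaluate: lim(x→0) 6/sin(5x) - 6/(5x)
This is an ∞-∞ indeterminate form.

Combine fractions or rationalize to convert ∞-∞ to 0/0 form:
  lim(x→0) 6/sin(5x) - 6/(5x) = 0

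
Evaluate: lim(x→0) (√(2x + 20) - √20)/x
This is a standard limit.

Factor or rationalize the expression:
  lim(x→0) (√(2x + 20) - √20)/x = sqrt(5)/10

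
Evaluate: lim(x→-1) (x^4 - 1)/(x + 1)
This is a standard limit.

Factor or rationalize the expression:
  lim(x→-1) (x^4 - 1)/(x + 1) = -4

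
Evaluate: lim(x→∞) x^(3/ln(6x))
This is an exponential indeterminate form.

For exponential indeterminate forms, take the natural log:
  Let L = lim(x→∞) x^(3/ln(6x))
  Then ln(L) = lim(x→∞) [exponent × ln(base)]
  Evaluate using L'Hôpital or standard limits, then exponentiate.
  L = e^(3)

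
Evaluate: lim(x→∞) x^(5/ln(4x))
This is an exponential indeterminate form.

For exponential indeterminate forms, take the natural log:
  Let L = lim(x→∞) x^(5/ln(4x))
  Then ln(L) = lim(x→∞) [exponent × ln(base)]
  Evaluate using L'Hôpital or standard limits, then exponentiate.
  L = e^(5)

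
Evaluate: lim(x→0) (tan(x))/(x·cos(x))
This is a 0/0 indeterminate form.

Apply L'Hôpital's rule: differentiate numerator and denominator separately.
  f(x) = tan(x)   ⇒   f'(x) = tan(x)^2 + 1
  g(x) = x·cos(x)   ⇒   g'(x) = -x·sin(x) + cos(x)
  lim(x→0) f'(x)/g'(x) = lim(x→0) (tan(x)^2 + 1)/(-x·sin(x) + cos(x))
  = 1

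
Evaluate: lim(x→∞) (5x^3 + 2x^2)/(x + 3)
This is an ∞/∞ indeterminate form.

Apply L'Hôpital's rule: differentiate numerator and denominator separately.
  f(x) = 5·x^3 + 2·x^2   ⇒   f'(x) = 15·x^2 + 4·x
  g(x) = x + 3   ⇒   g'(x) = 1
  lim(x→∞) f'(x)/g'(x) = lim(x→∞) (15·x^2 + 4·x)/(1)
  = ∞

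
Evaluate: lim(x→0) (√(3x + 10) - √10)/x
This is a standard limit.

Factor or rationalize the expression:
  lim(x→0) (√(3x + 10) - √10)/x = 3·sqrt(10)/20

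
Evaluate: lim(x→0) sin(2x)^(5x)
This is an exponential indeterminate form.

For exponential indeterminate forms, take the natural log:
  Let L = lim(x→0) sin(2x)^(5x)
  Then ln(L) = lim(x→0) [exponent × ln(base)]
  Evaluate using L'Hôpital or standard limits, then exponentiate.
  L = 1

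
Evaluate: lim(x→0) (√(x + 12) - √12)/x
This is a standard limit.

Factor or rationalize the expression:
  lim(x→0) (√(x + 12) - √12)/x = sqrt(3)/12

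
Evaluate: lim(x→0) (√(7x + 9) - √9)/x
This is a standard limit.

Factor or rationalize the expression:
  lim(x→0) (√(7x + 9) - √9)/x = 7/6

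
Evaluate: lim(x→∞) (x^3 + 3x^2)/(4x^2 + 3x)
This is an ∞/∞ indeterminate form.

Apply L'Hôpital's rule: differentiate numerator and denominator separately.
  f(x) = x^3 + 3·x^2   ⇒   f'(x) = 3·x^2 + 6·x
  g(x) = 4·x^2 + 3·x   ⇒   g'(x) = 8·x + 3
  lim(x→∞) f'(x)/g'(x) = lim(x→∞) (3·x^2 + 6·x)/(8·x + 3)
  = ∞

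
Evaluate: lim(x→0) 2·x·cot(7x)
This is a 0·∞ indeterminate form.

Rewrite 0·∞ as a quotient (0/0 or ∞/∞ form), then apply L'Hôpital's rule:
  lim(x→0) 2·x·cot(7x) = 2/7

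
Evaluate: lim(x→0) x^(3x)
This is an exponential indeterminate form.

For exponential indeterminate forms, take the natural log:
  Let L = lim(x→0) x^(3x)
  Then ln(L) = lim(x→0) [exponent × ln(base)]
  Evaluate using L'Hôpital or standard limits, then exponentiate.
  L = 1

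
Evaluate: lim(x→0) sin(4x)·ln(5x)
This is a 0·∞ indeterminate form.

Rewrite 0·∞ as a quotient (0/0 or ∞/∞ form), then apply L'Hôpital's rule:
  lim(x→0) sin(4x)·ln(5x) = 0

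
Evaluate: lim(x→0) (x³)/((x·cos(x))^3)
This is a 0/0 indeterminate form.

Apply L'Hôpital's rule: differentiate numerator and denominator separately.
  f(x) = x^3   ⇒   f'(x) = 3·x^2
  g(x) = x^3·cos(x)^3   ⇒   g'(x) = -3·x^3·sin(x)·cos(x)^2 + 3·x^2·cos(x)^3
  lim(x→0) f'(x)/g'(x) = lim(x→0) (3·x^2)/(-3·x^3·sin(x)·cos(x)^2 + 3·x^2·cos(x)^3)
  = 1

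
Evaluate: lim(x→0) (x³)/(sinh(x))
This is a 0/0 indeterminate form.

Apply L'Hôpital's rule: differentiate numerator and denominator separately.
  f(x) = x^3   ⇒   f'(x) = 3·x^2
  g(x) = sinh(x)   ⇒   g'(x) = cosh(x)
  lim(x→0) f'(x)/g'(x) = lim(x→0) (3·x^2)/(cosh(x))
  = 0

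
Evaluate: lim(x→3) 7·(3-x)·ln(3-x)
This is a 0·∞ indeterminate form.

Rewrite 0·∞ as a quotient (0/0 or ∞/∞ form), then apply L'Hôpital's rule:
  lim(x→3) 7·(3-x)·ln(3-x) = 0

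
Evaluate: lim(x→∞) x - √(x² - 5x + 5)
This is an ∞-∞ indeterminate form.

Combine fractions or rationalize to convert ∞-∞ to 0/0 form:
  lim(x→∞) x - √(x² - 5x + 5) = 5/2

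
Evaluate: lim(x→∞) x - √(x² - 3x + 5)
This is an ∞-∞ indeterminate form.

Combine fractions or rationalize to convert ∞-∞ to 0/0 form:
  lim(x→∞) x - √(x² - 3x + 5) = 3/2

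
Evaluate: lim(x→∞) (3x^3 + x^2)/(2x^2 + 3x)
This is an ∞/∞ indeterminate form.

Apply L'Hôpital's rule: differentiate numerator and denominator separately.
  f(x) = 3·x^3 + x^2   ⇒   f'(x) = 9·x^2 + 2·x
  g(x) = 2·x^2 + 3·x   ⇒   g'(x) = 4·x + 3
  lim(x→∞) f'(x)/g'(x) = lim(x→∞) (9·x^2 + 2·x)/(4·x + 3)
  = ∞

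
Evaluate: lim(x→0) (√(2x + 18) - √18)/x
This is a standard limit.

Factor or rationalize the expression:
  lim(x→0) (√(2x + 18) - √18)/x = sqrt(2)/6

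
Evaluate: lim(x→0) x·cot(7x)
This is a 0·∞ indeterminate form.

Rewrite 0·∞ as a quotient (0/0 or ∞/∞ form), then apply L'Hôpital's rule:
  lim(x→0) x·cot(7x) = 1/7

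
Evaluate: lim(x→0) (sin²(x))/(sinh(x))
This is a 0/0 indeterminate form.

Apply L'Hôpital's rule: differentiate numerator and denominator separately.
  f(x) = sin(x)^2   ⇒   f'(x) = 2·sin(x)·cos(x)
  g(x) = sinh(x)   ⇒   g'(x) = cosh(x)
  lim(x→0) f'(x)/g'(x) = lim(x→0) (2·sin(x)·cos(x))/(cosh(x))
  = 0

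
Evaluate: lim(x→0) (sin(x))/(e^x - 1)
This is a 0/0 indeterminate form.

Apply L'Hôpital's rule: differentiate numerator and denominator separately.
  f(x) = sin(x)   ⇒   f'(x) = cos(x)
  g(x) = e^(x) - 1   ⇒   g'(x) = e^(x)
  lim(x→0) f'(x)/g'(x) = lim(x→0) (cos(x))/(e^(x))
  = 1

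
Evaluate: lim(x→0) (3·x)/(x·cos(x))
This is a 0/0 indeterminate form.

Apply L'Hôpital's rule: differentiate numerator and denominator separately.
  f(x) = 3·x   ⇒   f'(x) = 3
  g(x) = x·cos(x)   ⇒   g'(x) = -x·sin(x) + cos(x)
  lim(x→0) f'(x)/g'(x) = lim(x→0) (3)/(-x·sin(x) + cos(x))
  = 3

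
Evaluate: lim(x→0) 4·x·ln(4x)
This is a 0·∞ indeterminate form.

Rewrite 0·∞ as a quotient (0/0 or ∞/∞ form), then apply L'Hôpital's rule:
  lim(x→0) 4·x·ln(4x) = 0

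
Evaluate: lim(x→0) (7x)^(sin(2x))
This is an exponential indeterminate form.

For exponential indeterminate forms, take the natural log:
  Let L = lim(x→0) (7x)^(sin(2x))
  Then ln(L) = lim(x→0) [exponent × ln(base)]
  Evaluate using L'Hôpital or standard limits, then exponentiate.
  L = 1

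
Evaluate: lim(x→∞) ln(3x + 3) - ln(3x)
This is an ∞-∞ indeterminate form.

Combine fractions or rationalize to convert ∞-∞ to 0/0 form:
  lim(x→∞) ln(3x + 3) - ln(3x) = 0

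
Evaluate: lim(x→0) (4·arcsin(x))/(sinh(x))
This is a 0/0 indeterminate form.

Apply L'Hôpital's rule: differentiate numerator and denominator separately.
  f(x) = 4·asin(x)   ⇒   f'(x) = 4/sqrt(1 - x^2)
  g(x) = sinh(x)   ⇒   g'(x) = cosh(x)
  lim(x→0) f'(x)/g'(x) = lim(x→0) (4/sqrt(1 - x^2))/(cosh(x))
  = 4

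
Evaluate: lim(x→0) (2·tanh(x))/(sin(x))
This is a 0/0 indeterminate form.

Apply L'Hôpital's rule: differentiate numerator and denominator separately.
  f(x) = 2·tanh(x)   ⇒   f'(x) = 2 - 2·tanh(x)^2
  g(x) = sin(x)   ⇒   g'(x) = cos(x)
  lim(x→0) f'(x)/g'(x) = lim(x→0) (2 - 2·tanh(x)^2)/(cos(x))
  = 2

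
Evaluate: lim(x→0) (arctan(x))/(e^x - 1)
This is a 0/0 indeterminate form.

Apply L'Hôpital's rule: differentiate numerator and denominator separately.
  f(x) = atan(x)   ⇒   f'(x) = 1/(x^2 + 1)
  g(x) = e^(x) - 1   ⇒   g'(x) = e^(x)
  lim(x→0) f'(x)/g'(x) = lim(x→0) (1/(x^2 + 1))/(e^(x))
  = 1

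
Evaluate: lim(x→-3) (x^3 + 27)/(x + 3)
This is a standard limit.

Factor or rationalize the expression:
  lim(x→-3) (x^3 + 27)/(x + 3) = 27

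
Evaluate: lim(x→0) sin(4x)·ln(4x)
This is a 0·∞ indeterminate form.

Rewrite 0·∞ as a quotient (0/0 or ∞/∞ form), then apply L'Hôpital's rule:
  lim(x→0) sin(4x)·ln(4x) = 0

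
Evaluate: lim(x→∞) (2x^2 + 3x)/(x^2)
This is an ∞/∞ indeterminate form.

Apply L'Hôpital's rule: differentiate numerator and denominator separately.
  f(x) = 2·x^2 + 3·x   ⇒   f'(x) = 4·x + 3
  g(x) = x^2   ⇒   g'(x) = 2·x
  lim(x→∞) f'(x)/g'(x) = lim(x→∞) (4·x + 3)/(2·x)
  = 2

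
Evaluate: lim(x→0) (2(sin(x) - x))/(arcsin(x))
This is a 0/0 indeterminate form.

Apply L'Hôpital's rule: differentiate numerator and denominator separately.
  f(x) = -2·x + 2·sin(x)   ⇒   f'(x) = 2·cos(x) - 2
  g(x) = asin(x)   ⇒   g'(x) = 1/sqrt(1 - x^2)
  lim(x→0) f'(x)/g'(x) = lim(x→0) (2·cos(x) - 2)/(1/sqrt(1 - x^2))
  = 0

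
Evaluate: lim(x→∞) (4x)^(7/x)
This is an exponential indeterminate form.

For exponential indeterminate forms, take the natural log:
  Let L = lim(x→∞) (4x)^(7/x)
  Then ln(L) = lim(x→∞) [exponent × ln(base)]
  Evaluate using L'Hôpital or standard limits, then exponentiate.
  L = 1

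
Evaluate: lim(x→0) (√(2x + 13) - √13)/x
This is a standard limit.

Factor or rationalize the expression:
  lim(x→0) (√(2x + 13) - √13)/x = sqrt(13)/13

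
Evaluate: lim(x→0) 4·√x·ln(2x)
This is a 0·∞ indeterminate form.

Rewrite 0·∞ as a quotient (0/0 or ∞/∞ form), then apply L'Hôpital's rule:
  lim(x→0) 4·√x·ln(2x) = 0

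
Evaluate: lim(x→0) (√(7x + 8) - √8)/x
This is a standard limit.

Factor or rationalize the expression:
  lim(x→0) (√(7x + 8) - √8)/x = 7·sqrt(2)/8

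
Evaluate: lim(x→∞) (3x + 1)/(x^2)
This is an ∞/∞ indeterminate form.

Apply L'Hôpital's rule: differentiate numerator and denominator separately.
  f(x) = 3·x + 1   ⇒   f'(x) = 3
  g(x) = x^2   ⇒   g'(x) = 2·x
  lim(x→∞) f'(x)/g'(x) = lim(x→∞) (3)/(2·x)
  = 0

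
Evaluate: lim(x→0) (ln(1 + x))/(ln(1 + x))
This is a 0/0 indeterminate form.

Apply L'Hôpital's rule: differentiate numerator and denominator separately.
  f(x) = ln(x + 1)   ⇒   f'(x) = 1/(x + 1)
  g(x) = ln(x + 1)   ⇒   g'(x) = 1/(x + 1)
  lim(x→0) f'(x)/g'(x) = lim(x→0) (1/(x + 1))/(1/(x + 1))
  = 1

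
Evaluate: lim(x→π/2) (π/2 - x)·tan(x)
This is a 0·∞ indeterminate form.

Rewrite 0·∞ as a quotient (0/0 or ∞/∞ form), then apply L'Hôpital's rule:
  lim(x→π/2) (π/2 - x)·tan(x) = 1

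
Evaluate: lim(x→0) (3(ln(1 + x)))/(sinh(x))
This is a 0/0 indeterminate form.

Apply L'Hôpital's rule: differentiate numerator and denominator separately.
  f(x) = 3·ln(x + 1)   ⇒   f'(x) = 3/(x + 1)
  g(x) = sinh(x)   ⇒   g'(x) = cosh(x)
  lim(x→0) f'(x)/g'(x) = lim(x→0) (3/(x + 1))/(cosh(x))
  = 3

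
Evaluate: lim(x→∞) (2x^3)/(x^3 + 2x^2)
This is an ∞/∞ indeterminate form.

Apply L'Hôpital's rule: differentiate numerator and denominator separately.
  f(x) = 2·x^3   ⇒   f'(x) = 6·x^2
  g(x) = x^3 + 2·x^2   ⇒   g'(x) = 3·x^2 + 4·x
  lim(x→∞) f'(x)/g'(x) = lim(x→∞) (6·x^2)/(3·x^2 + 4·x)
  = 2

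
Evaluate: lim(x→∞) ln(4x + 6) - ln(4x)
This is an ∞-∞ indeterminate form.

Combine fractions or rationalize to convert ∞-∞ to 0/0 form:
  lim(x→∞) ln(4x + 6) - ln(4x) = 0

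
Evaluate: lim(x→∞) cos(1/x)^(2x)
This is an exponential indeterminate form.

For exponential indeterminate forms, take the natural log:
  Let L = lim(x→∞) cos(1/x)^(2x)
  Then ln(L) = lim(x→∞) [exponent × ln(base)]
  Evaluate using L'Hôpital or standard limits, then exponentiate.
  L = 1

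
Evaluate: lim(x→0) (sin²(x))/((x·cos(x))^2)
This is a 0/0 indeterminate form.

Apply L'Hôpital's rule: differentiate numerator and denominator separately.
  f(x) = sin(x)^2   ⇒   f'(x) = 2·sin(x)·cos(x)
  g(x) = x^2·cos(x)^2   ⇒   g'(x) = -2·x^2·sin(x)·cos(x) + 2·x·cos(x)^2
  lim(x→0) f'(x)/g'(x) = lim(x→0) (2·sin(x)·cos(x))/(-2·x^2·sin(x)·cos(x) + 2·x·cos(x)^2)
  = 1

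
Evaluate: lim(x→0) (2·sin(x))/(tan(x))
This is a 0/0 indeterminate form.

Apply L'Hôpital's rule: differentiate numerator and denominator separately.
  f(x) = 2·sin(x)   ⇒   f'(x) = 2·cos(x)
  g(x) = tan(x)   ⇒   g'(x) = tan(x)^2 + 1
  lim(x→0) f'(x)/g'(x) = lim(x→0) (2·cos(x))/(tan(x)^2 + 1)
  = 2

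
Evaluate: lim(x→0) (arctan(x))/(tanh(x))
This is a 0/0 indeterminate form.

Apply L'Hôpital's rule: differentiate numerator and denominator separately.
  f(x) = atan(x)   ⇒   f'(x) = 1/(x^2 + 1)
  g(x) = tanh(x)   ⇒   g'(x) = 1 - tanh(x)^2
  lim(x→0) f'(x)/g'(x) = lim(x→0) (1/(x^2 + 1))/(1 - tanh(x)^2)
  = 1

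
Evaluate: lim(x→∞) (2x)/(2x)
This is an ∞/∞ indeterminate form.

Apply L'Hôpital's rule: differentiate numerator and denominator separately.
  f(x) = 2·x   ⇒   f'(x) = 2
  g(x) = 2·x   ⇒   g'(x) = 2
  lim(x→∞) f'(x)/g'(x) = lim(x→∞) (2)/(2)
  = 1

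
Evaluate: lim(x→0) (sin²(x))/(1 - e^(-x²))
This is a 0/0 indeterminate form.

Apply L'Hôpital's rule: differentiate numerator and denominator separately.
  f(x) = sin(x)^2   ⇒   f'(x) = 2·sin(x)·cos(x)
  g(x) = 1 - e^(-x^2)   ⇒   g'(x) = 2·x·e^(-x^2)
  lim(x→0) f'(x)/g'(x) = lim(x→0) (2·sin(x)·cos(x))/(2·x·e^(-x^2))
  = 1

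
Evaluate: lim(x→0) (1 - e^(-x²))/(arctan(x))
This is a 0/0 indeterminate form.

Apply L'Hôpital's rule: differentiate numerator and denominator separately.
  f(x) = 1 - e^(-x^2)   ⇒   f'(x) = 2·x·e^(-x^2)
  g(x) = atan(x)   ⇒   g'(x) = 1/(x^2 + 1)
  lim(x→0) f'(x)/g'(x) = lim(x→0) (2·x·e^(-x^2))/(1/(x^2 + 1))
  = 0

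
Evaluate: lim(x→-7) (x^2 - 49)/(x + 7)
This is a standard limit.

Factor or rationalize the expression:
  lim(x→-7) (x^2 - 49)/(x + 7) = -14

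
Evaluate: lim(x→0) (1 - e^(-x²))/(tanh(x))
This is a 0/0 indeterminate form.

Apply L'Hôpital's rule: differentiate numerator and denominator separately.
  f(x) = 1 - e^(-x^2)   ⇒   f'(x) = 2·x·e^(-x^2)
  g(x) = tanh(x)   ⇒   g'(x) = 1 - tanh(x)^2
  lim(x→0) f'(x)/g'(x) = lim(x→0) (2·x·e^(-x^2))/(1 - tanh(x)^2)
  = 0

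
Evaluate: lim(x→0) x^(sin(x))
This is an exponential indeterminate form.

For exponential indeterminate forms, take the natural log:
  Let L = lim(x→0) x^(sin(x))
  Then ln(L) = lim(x→0) [exponent × ln(base)]
  Evaluate using L'Hôpital or standard limits, then exponentiate.
  L = 1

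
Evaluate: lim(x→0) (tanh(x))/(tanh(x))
This is a 0/0 indeterminate form.

Apply L'Hôpital's rule: differentiate numerator and denominator separately.
  f(x) = tanh(x)   ⇒   f'(x) = 1 - tanh(x)^2
  g(x) = tanh(x)   ⇒   g'(x) = 1 - tanh(x)^2
  lim(x→0) f'(x)/g'(x) = lim(x→0) (1 - tanh(x)^2)/(1 - tanh(x)^2)
  = 1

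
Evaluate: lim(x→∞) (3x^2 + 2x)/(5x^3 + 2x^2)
This is an ∞/∞ indeterminate form.

Apply L'Hôpital's rule: differentiate numerator and denominator separately.
  f(x) = 3·x^2 + 2·x   ⇒   f'(x) = 6·x + 2
  g(x) = 5·x^3 + 2·x^2   ⇒   g'(x) = 15·x^2 + 4·x
  lim(x→∞) f'(x)/g'(x) = lim(x→∞) (6·x + 2)/(15·x^2 + 4·x)
  = 0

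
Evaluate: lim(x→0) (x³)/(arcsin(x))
This is a 0/0 indeterminate form.

Apply L'Hôpital's rule: differentiate numerator and denominator separately.
  f(x) = x^3   ⇒   f'(x) = 3·x^2
  g(x) = asin(x)   ⇒   g'(x) = 1/sqrt(1 - x^2)
  lim(x→0) f'(x)/g'(x) = lim(x→0) (3·x^2)/(1/sqrt(1 - x^2))
  = 0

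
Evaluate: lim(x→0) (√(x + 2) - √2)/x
This is a standard limit.

Factor or rationalize the expression:
  lim(x→0) (√(x + 2) - √2)/x = sqrt(2)/4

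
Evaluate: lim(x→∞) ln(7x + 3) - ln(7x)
This is an ∞-∞ indeterminate form.

Combine fractions or rationalize to convert ∞-∞ to 0/0 form:
  lim(x→∞) ln(7x + 3) - ln(7x) = 0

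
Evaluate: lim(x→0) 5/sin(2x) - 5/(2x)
This is an ∞-∞ indeterminate form.

Combine fractions or rationalize to convert ∞-∞ to 0/0 form:
  lim(x→0) 5/sin(2x) - 5/(2x) = 0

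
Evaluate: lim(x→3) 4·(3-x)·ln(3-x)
This is a 0·∞ indeterminate form.

Rewrite 0·∞ as a quotient (0/0 or ∞/∞ form), then apply L'Hôpital's rule:
  lim(x→3) 4·(3-x)·ln(3-x) = 0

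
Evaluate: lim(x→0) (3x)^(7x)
This is an exponential indeterminate form.

For exponential indeterminate forms, take the natural log:
  Let L = lim(x→0) (3x)^(7x)
  Then ln(L) = lim(x→0) [exponent × ln(base)]
  Evaluate using L'Hôpital or standard limits, then exponentiate.
  L = 1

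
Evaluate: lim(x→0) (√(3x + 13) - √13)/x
This is a standard limit.

Factor or rationalize the expression:
  lim(x→0) (√(3x + 13) - √13)/x = 3·sqrt(13)/26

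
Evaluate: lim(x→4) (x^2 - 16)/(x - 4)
This is a standard limit.

Factor or rationalize the expression:
  lim(x→4) (x^2 - 16)/(x - 4) = 8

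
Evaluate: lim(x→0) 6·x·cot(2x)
This is a 0·∞ indeterminate form.

Rewrite 0·∞ as a quotient (0/0 or ∞/∞ form), then apply L'Hôpital's rule:
  lim(x→0) 6·x·cot(2x) = 3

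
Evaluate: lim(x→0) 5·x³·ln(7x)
This is a 0·∞ indeterminate form.

Rewrite 0·∞ as a quotient (0/0 or ∞/∞ form), then apply L'Hôpital's rule:
  lim(x→0) 5·x³·ln(7x) = 0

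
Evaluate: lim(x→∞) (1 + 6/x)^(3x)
This is an exponential indeterminate form.

For exponential indeterminate forms, take the natural log:
  Let L = lim(x→∞) (1 + 6/x)^(3x)
  Then ln(L) = lim(x→∞) [exponent × ln(base)]
  Evaluate using L'Hôpital or standard limits, then exponentiate.
  L = e^(18)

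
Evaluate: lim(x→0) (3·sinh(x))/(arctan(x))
This is a 0/0 indeterminate form.

Apply L'Hôpital's rule: differentiate numerator and denominator separately.
  f(x) = 3·sinh(x)   ⇒   f'(x) = 3·cosh(x)
  g(x) = atan(x)   ⇒   g'(x) = 1/(x^2 + 1)
  lim(x→0) f'(x)/g'(x) = lim(x→0) (3·cosh(x))/(1/(x^2 + 1))
  = 3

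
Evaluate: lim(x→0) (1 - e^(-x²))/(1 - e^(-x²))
This is a 0/0 indeterminate form.

Apply L'Hôpital's rule: differentiate numerator and denominator separately.
  f(x) = 1 - e^(-x^2)   ⇒   f'(x) = 2·x·e^(-x^2)
  g(x) = 1 - e^(-x^2)   ⇒   g'(x) = 2·x·e^(-x^2)
  lim(x→0) f'(x)/g'(x) = lim(x→0) (2·x·e^(-x^2))/(2·x·e^(-x^2))
  = 1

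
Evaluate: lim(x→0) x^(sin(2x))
This is an exponential indeterminate form.

For exponential indeterminate forms, take the natural log:
  Let L = lim(x→0) x^(sin(2x))
  Then ln(L) = lim(x→0) [exponent × ln(base)]
  Evaluate using L'Hôpital or standard limits, then exponentiate.
  L = 1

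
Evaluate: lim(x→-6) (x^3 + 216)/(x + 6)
This is a standard limit.

Factor or rationalize the expression:
  lim(x→-6) (x^3 + 216)/(x + 6) = 108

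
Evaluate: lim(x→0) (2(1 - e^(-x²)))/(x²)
This is a 0/0 indeterminate form.

Apply L'Hôpital's rule: differentiate numerator and denominator separately.
  f(x) = 2 - 2·e^(-x^2)   ⇒   f'(x) = 4·x·e^(-x^2)
  g(x) = x^2   ⇒   g'(x) = 2·x
  lim(x→0) f'(x)/g'(x) = lim(x→0) (4·x·e^(-x^2))/(2·x)
  = 2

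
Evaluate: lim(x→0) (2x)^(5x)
This is an exponential indeterminate form.

For exponential indeterminate forms, take the natural log:
  Let L = lim(x→0) (2x)^(5x)
  Then ln(L) = lim(x→0) [exponent × ln(base)]
  Evaluate using L'Hôpital or standard limits, then exponentiate.
  L = 1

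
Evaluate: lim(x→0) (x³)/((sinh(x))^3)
This is a 0/0 indeterminate form.

Apply L'Hôpital's rule: differentiate numerator and denominator separately.
  f(x) = x^3   ⇒   f'(x) = 3·x^2
  g(x) = sinh(x)^3   ⇒   g'(x) = 3·sinh(x)^2·cosh(x)
  lim(x→0) f'(x)/g'(x) = lim(x→0) (3·x^2)/(3·sinh(x)^2·cosh(x))
  = 1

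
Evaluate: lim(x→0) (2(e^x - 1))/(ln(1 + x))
This is a 0/0 indeterminate form.

Apply L'Hôpital's rule: differentiate numerator and denominator separately.
  f(x) = 2·e^(x) - 2   ⇒   f'(x) = 2·e^(x)
  g(x) = ln(x + 1)   ⇒   g'(x) = 1/(x + 1)
  lim(x→0) f'(x)/g'(x) = lim(x→0) (2·e^(x))/(1/(x + 1))
  = 2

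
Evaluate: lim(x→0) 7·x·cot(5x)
This is a 0·∞ indeterminate form.

Rewrite 0·∞ as a quotient (0/0 or ∞/∞ form), then apply L'Hôpital's rule:
  lim(x→0) 7·x·cot(5x) = 7/5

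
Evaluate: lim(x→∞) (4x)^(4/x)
This is an exponential indeterminate form.

For exponential indeterminate forms, take the natural log:
  Let L = lim(x→∞) (4x)^(4/x)
  Then ln(L) = lim(x→∞) [exponent × ln(base)]
  Evaluate using L'Hôpital or standard limits, then exponentiate.
  L = 1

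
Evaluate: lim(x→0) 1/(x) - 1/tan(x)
This is an ∞-∞ indeterminate form.

Combine fractions or rationalize to convert ∞-∞ to 0/0 form:
  lim(x→0) 1/(x) - 1/tan(x) = 0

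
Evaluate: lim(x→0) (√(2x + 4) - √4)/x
This is a standard limit.

Factor or rationalize the expression:
  lim(x→0) (√(2x + 4) - √4)/x = 1/2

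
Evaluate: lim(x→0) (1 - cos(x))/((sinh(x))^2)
This is a 0/0 indeterminate form.

Apply L'Hôpital's rule: differentiate numerator and denominator separately.
  f(x) = 1 - cos(x)   ⇒   f'(x) = sin(x)
  g(x) = sinh(x)^2   ⇒   g'(x) = 2·sinh(x)·cosh(x)
  lim(x→0) f'(x)/g'(x) = lim(x→0) (sin(x))/(2·sinh(x)·cosh(x))
  = 1/2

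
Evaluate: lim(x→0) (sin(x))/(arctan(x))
This is a 0/0 indeterminate form.

Apply L'Hôpital's rule: differentiate numerator and denominator separately.
  f(x) = sin(x)   ⇒   f'(x) = cos(x)
  g(x) = atan(x)   ⇒   g'(x) = 1/(x^2 + 1)
  lim(x→0) f'(x)/g'(x) = lim(x→0) (cos(x))/(1/(x^2 + 1))
  = 1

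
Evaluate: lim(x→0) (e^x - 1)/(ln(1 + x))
This is a 0/0 indeterminate form.

Apply L'Hôpital's rule: differentiate numerator and denominator separately.
  f(x) = e^(x) - 1   ⇒   f'(x) = e^(x)
  g(x) = ln(x + 1)   ⇒   g'(x) = 1/(x + 1)
  lim(x→0) f'(x)/g'(x) = lim(x→0) (e^(x))/(1/(x + 1))
  = 1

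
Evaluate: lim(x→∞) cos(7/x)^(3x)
This is an exponential indeterminate form.

For exponential indeterminate forms, take the natural log:
  Let L = lim(x→∞) cos(7/x)^(3x)
  Then ln(L) = lim(x→∞) [exponent × ln(base)]
  Evaluate using L'Hôpital or standard limits, then exponentiate.
  L = 1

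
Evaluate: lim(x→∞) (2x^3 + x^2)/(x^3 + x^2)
This is an ∞/∞ indeterminate form.

Apply L'Hôpital's rule: differentiate numerator and denominator separately.
  f(x) = 2·x^3 + x^2   ⇒   f'(x) = 6·x^2 + 2·x
  g(x) = x^3 + x^2   ⇒   g'(x) = 3·x^2 + 2·x
  lim(x→∞) f'(x)/g'(x) = lim(x→∞) (6·x^2 + 2·x)/(3·x^2 + 2·x)
  = 2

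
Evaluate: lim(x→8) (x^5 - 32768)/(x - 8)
This is a standard limit.

Factor or rationalize the expression:
  lim(x→8) (x^5 - 32768)/(x - 8) = 20480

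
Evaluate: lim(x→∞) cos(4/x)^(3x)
This is an exponential indeterminate form.

For exponential indeterminate forms, take the natural log:
  Let L = lim(x→∞) cos(4/x)^(3x)
  Then ln(L) = lim(x→∞) [exponent × ln(base)]
  Evaluate using L'Hôpital or standard limits, then exponentiate.
  L = 1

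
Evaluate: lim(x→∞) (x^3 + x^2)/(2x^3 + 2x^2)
This is an ∞/∞ indeterminate form.

Apply L'Hôpital's rule: differentiate numerator and denominator separately.
  f(x) = x^3 + x^2   ⇒   f'(x) = 3·x^2 + 2·x
  g(x) = 2·x^3 + 2·x^2   ⇒   g'(x) = 6·x^2 + 4·x
  lim(x→∞) f'(x)/g'(x) = lim(x→∞) (3·x^2 + 2·x)/(6·x^2 + 4·x)
  = 1/2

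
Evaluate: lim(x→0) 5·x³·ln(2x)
This is a 0·∞ indeterminate form.

Rewrite 0·∞ as a quotient (0/0 or ∞/∞ form), then apply L'Hôpital's rule:
  lim(x→0) 5·x³·ln(2x) = 0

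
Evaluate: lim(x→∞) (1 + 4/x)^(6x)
This is an exponential indeterminate form.

For exponential indeterminate forms, take the natural log:
  Let L = lim(x→∞) (1 + 4/x)^(6x)
  Then ln(L) = lim(x→∞) [exponent × ln(base)]
  Evaluate using L'Hôpital or standard limits, then exponentiate.
  L = e^(24)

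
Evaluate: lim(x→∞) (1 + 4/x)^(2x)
This is an exponential indeterminate form.

For exponential indeterminate forms, take the natural log:
  Let L = lim(x→∞) (1 + 4/x)^(2x)
  Then ln(L) = lim(x→∞) [exponent × ln(base)]
  Evaluate using L'Hôpital or standard limits, then exponentiate.
  L = e^(8)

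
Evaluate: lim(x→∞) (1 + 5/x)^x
This is an exponential indeterminate form.

For exponential indeterminate forms, take the natural log:
  Let L = lim(x→∞) (1 + 5/x)^x
  Then ln(L) = lim(x→∞) [exponent × ln(base)]
  Evaluate using L'Hôpital or standard limits, then exponentiate.
  L = e^(5)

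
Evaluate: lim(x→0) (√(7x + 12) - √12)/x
This is a standard limit.

Factor or rationalize the expression:
  lim(x→0) (√(7x + 12) - √12)/x = 7·sqrt(3)/12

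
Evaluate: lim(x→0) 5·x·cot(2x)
This is a 0·∞ indeterminate form.

Rewrite 0·∞ as a quotient (0/0 or ∞/∞ form), then apply L'Hôpital's rule:
  lim(x→0) 5·x·cot(2x) = 5/2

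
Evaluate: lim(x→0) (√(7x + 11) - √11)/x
This is a standard limit.

Factor or rationalize the expression:
  lim(x→0) (√(7x + 11) - √11)/x = 7·sqrt(11)/22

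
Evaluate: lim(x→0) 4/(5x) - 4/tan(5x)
This is an ∞-∞ indeterminate form.

Combine fractions or rationalize to convert ∞-∞ to 0/0 form:
  lim(x→0) 4/(5x) - 4/tan(5x) = 0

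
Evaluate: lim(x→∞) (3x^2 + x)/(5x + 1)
This is an ∞/∞ indeterminate form.

Apply L'Hôpital's rule: differentiate numerator and denominator separately.
  f(x) = 3·x^2 + x   ⇒   f'(x) = 6·x + 1
  g(x) = 5·x + 1   ⇒   g'(x) = 5
  lim(x→∞) f'(x)/g'(x) = lim(x→∞) (6·x + 1)/(5)
  = ∞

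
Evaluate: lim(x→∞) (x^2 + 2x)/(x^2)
This is an ∞/∞ indeterminate form.

Apply L'Hôpital's rule: differentiate numerator and denominator separately.
  f(x) = x^2 + 2·x   ⇒   f'(x) = 2·x + 2
  g(x) = x^2   ⇒   g'(x) = 2·x
  lim(x→∞) f'(x)/g'(x) = lim(x→∞) (2·x + 2)/(2·x)
  = 1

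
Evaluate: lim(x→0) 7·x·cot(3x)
This is a 0·∞ indeterminate form.

Rewrite 0·∞ as a quotient (0/0 or ∞/∞ form), then apply L'Hôpital's rule:
  lim(x→0) 7·x·cot(3x) = 7/3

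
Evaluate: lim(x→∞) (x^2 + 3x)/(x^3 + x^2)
This is an ∞/∞ indeterminate form.

Apply L'Hôpital's rule: differentiate numerator and denominator separately.
  f(x) = x^2 + 3·x   ⇒   f'(x) = 2·x + 3
  g(x) = x^3 + x^2   ⇒   g'(x) = 3·x^2 + 2·x
  lim(x→∞) f'(x)/g'(x) = lim(x→∞) (2·x + 3)/(3·x^2 + 2·x)
  = 0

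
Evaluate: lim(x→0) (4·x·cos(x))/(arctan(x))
This is a 0/0 indeterminate form.

Apply L'Hôpital's rule: differentiate numerator and denominator separately.
  f(x) = 4·x·cos(x)   ⇒   f'(x) = -4·x·sin(x) + 4·cos(x)
  g(x) = atan(x)   ⇒   g'(x) = 1/(x^2 + 1)
  lim(x→0) f'(x)/g'(x) = lim(x→0) (-4·x·sin(x) + 4·cos(x))/(1/(x^2 + 1))
  = 4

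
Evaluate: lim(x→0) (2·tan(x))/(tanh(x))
This is a 0/0 indeterminate form.

Apply L'Hôpital's rule: differentiate numerator and denominator separately.
  f(x) = 2·tan(x)   ⇒   f'(x) = 2·tan(x)^2 + 2
  g(x) = tanh(x)   ⇒   g'(x) = 1 - tanh(x)^2
  lim(x→0) f'(x)/g'(x) = lim(x→0) (2·tan(x)^2 + 2)/(1 - tanh(x)^2)
  = 2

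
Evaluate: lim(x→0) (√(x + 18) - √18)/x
This is a standard limit.

Factor or rationalize the expression:
  lim(x→0) (√(x + 18) - √18)/x = sqrt(2)/12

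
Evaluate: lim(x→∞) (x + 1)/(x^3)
This is an ∞/∞ indeterminate form.

Apply L'Hôpital's rule: differentiate numerator and denominator separately.
  f(x) = x + 1   ⇒   f'(x) = 1
  g(x) = x^3   ⇒   g'(x) = 3·x^2
  lim(x→∞) f'(x)/g'(x) = lim(x→∞) (1)/(3·x^2)
  = 0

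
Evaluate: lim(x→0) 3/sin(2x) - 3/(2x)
This is an ∞-∞ indeterminate form.

Combine fractions or rationalize to convert ∞-∞ to 0/0 form:
  lim(x→0) 3/sin(2x) - 3/(2x) = 0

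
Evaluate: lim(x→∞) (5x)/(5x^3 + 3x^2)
This is an ∞/∞ indeterminate form.

Apply L'Hôpital's rule: differentiate numerator and denominator separately.
  f(x) = 5·x   ⇒   f'(x) = 5
  g(x) = 5·x^3 + 3·x^2   ⇒   g'(x) = 15·x^2 + 6·x
  lim(x→∞) f'(x)/g'(x) = lim(x→∞) (5)/(15·x^2 + 6·x)
  = 0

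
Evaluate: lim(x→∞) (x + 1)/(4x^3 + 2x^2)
This is an ∞/∞ indeterminate form.

Apply L'Hôpital's rule: differentiate numerator and denominator separately.
  f(x) = x + 1   ⇒   f'(x) = 1
  g(x) = 4·x^3 + 2·x^2   ⇒   g'(x) = 12·x^2 + 4·x
  lim(x→∞) f'(x)/g'(x) = lim(x→∞) (1)/(12·x^2 + 4·x)
  = 0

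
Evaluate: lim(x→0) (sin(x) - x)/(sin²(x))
This is a 0/0 indeterminate form.

Apply L'Hôpital's rule: differentiate numerator and denominator separately.
  f(x) = -x + sin(x)   ⇒   f'(x) = cos(x) - 1
  g(x) = sin(x)^2   ⇒   g'(x) = 2·sin(x)·cos(x)
  lim(x→0) f'(x)/g'(x) = lim(x→0) (cos(x) - 1)/(2·sin(x)·cos(x))
  = 0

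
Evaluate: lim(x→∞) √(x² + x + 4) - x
This is an ∞-∞ indeterminate form.

Combine fractions or rationalize to convert ∞-∞ to 0/0 form:
  lim(x→∞) √(x² + x + 4) - x = 1/2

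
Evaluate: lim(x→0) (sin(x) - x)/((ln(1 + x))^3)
This is a 0/0 indeterminate form.

Apply L'Hôpital's rule: differentiate numerator and denominator separately.
  f(x) = -x + sin(x)   ⇒   f'(x) = cos(x) - 1
  g(x) = ln(x + 1)^3   ⇒   g'(x) = 3·ln(x + 1)^2/(x + 1)
  lim(x→0) f'(x)/g'(x) = lim(x→0) (cos(x) - 1)/(3·ln(x + 1)^2/(x + 1))
  = -1/6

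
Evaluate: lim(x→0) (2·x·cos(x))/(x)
This is a 0/0 indeterminate form.

Apply L'Hôpital's rule: differentiate numerator and denominator separately.
  f(x) = 2·x·cos(x)   ⇒   f'(x) = -2·x·sin(x) + 2·cos(x)
  g(x) = x   ⇒   g'(x) = 1
  lim(x→0) f'(x)/g'(x) = lim(x→0) (-2·x·sin(x) + 2·cos(x))/(1)
  = 2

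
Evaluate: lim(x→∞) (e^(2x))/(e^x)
This is an ∞/∞ indeterminate form.

Apply L'Hôpital's rule: differentiate numerator and denominator separately.
  f(x) = e^(2·x)   ⇒   f'(x) = 2·e^(2·x)
  g(x) = e^(x)   ⇒   g'(x) = e^(x)
  lim(x→∞) f'(x)/g'(x) = lim(x→∞) (2·e^(2·x))/(e^(x))
  = ∞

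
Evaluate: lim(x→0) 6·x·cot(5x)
This is a 0·∞ indeterminate form.

Rewrite 0·∞ as a quotient (0/0 or ∞/∞ form), then apply L'Hôpital's rule:
  lim(x→0) 6·x·cot(5x) = 6/5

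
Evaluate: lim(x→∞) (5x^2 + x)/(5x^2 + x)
This is an ∞/∞ indeterminate form.

Apply L'Hôpital's rule: differentiate numerator and denominator separately.
  f(x) = 5·x^2 + x   ⇒   f'(x) = 10·x + 1
  g(x) = 5·x^2 + x   ⇒   g'(x) = 10·x + 1
  lim(x→∞) f'(x)/g'(x) = lim(x→∞) (10·x + 1)/(10·x + 1)
  = 1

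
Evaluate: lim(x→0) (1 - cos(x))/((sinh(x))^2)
This is a 0/0 indeterminate form.

Apply L'Hôpital's rule: differentiate numerator and denominator separately.
  f(x) = 1 - cos(x)   ⇒   f'(x) = sin(x)
  g(x) = sinh(x)^2   ⇒   g'(x) = 2·sinh(x)·cosh(x)
  lim(x→0) f'(x)/g'(x) = lim(x→0) (sin(x))/(2·sinh(x)·cosh(x))
  = 1/2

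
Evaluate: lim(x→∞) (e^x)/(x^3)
This is an ∞/∞ indeterminate form.

Apply L'Hôpital's rule: differentiate numerator and denominator separately.
  f(x) = e^(x)   ⇒   f'(x) = e^(x)
  g(x) = x^3   ⇒   g'(x) = 3·x^2
  lim(x→∞) f'(x)/g'(x) = lim(x→∞) (e^(x))/(3·x^2)
  = ∞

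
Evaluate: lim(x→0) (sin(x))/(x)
This is a 0/0 indeterminate form.

Apply L'Hôpital's rule: differentiate numerator and denominator separately.
  f(x) = sin(x)   ⇒   f'(x) = cos(x)
  g(x) = x   ⇒   g'(x) = 1
  lim(x→0) f'(x)/g'(x) = lim(x→0) (cos(x))/(1)
  = 1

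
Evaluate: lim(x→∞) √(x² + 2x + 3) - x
This is an ∞-∞ indeterminate form.

Combine fractions or rationalize to convert ∞-∞ to 0/0 form:
  lim(x→∞) √(x² + 2x + 3) - x = 1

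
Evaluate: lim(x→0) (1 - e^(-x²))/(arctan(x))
This is a 0/0 indeterminate form.

Apply L'Hôpital's rule: differentiate numerator and denominator separately.
  f(x) = 1 - e^(-x^2)   ⇒   f'(x) = 2·x·e^(-x^2)
  g(x) = atan(x)   ⇒   g'(x) = 1/(x^2 + 1)
  lim(x→0) f'(x)/g'(x) = lim(x→0) (2·x·e^(-x^2))/(1/(x^2 + 1))
  = 0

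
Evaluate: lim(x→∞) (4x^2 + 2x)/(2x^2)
This is an ∞/∞ indeterminate form.

Apply L'Hôpital's rule: differentiate numerator and denominator separately.
  f(x) = 4·x^2 + 2·x   ⇒   f'(x) = 8·x + 2
  g(x) = 2·x^2   ⇒   g'(x) = 4·x
  lim(x→∞) f'(x)/g'(x) = lim(x→∞) (8·x + 2)/(4·x)
  = 2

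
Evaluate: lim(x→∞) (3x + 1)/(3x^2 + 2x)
This is an ∞/∞ indeterminate form.

Apply L'Hôpital's rule: differentiate numerator and denominator separately.
  f(x) = 3·x + 1   ⇒   f'(x) = 3
  g(x) = 3·x^2 + 2·x   ⇒   g'(x) = 6·x + 2
  lim(x→∞) f'(x)/g'(x) = lim(x→∞) (3)/(6·x + 2)
  = 0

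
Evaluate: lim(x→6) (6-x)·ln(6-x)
This is a 0·∞ indeterminate form.

Rewrite 0·∞ as a quotient (0/0 or ∞/∞ form), then apply L'Hôpital's rule:
  lim(x→6) (6-x)·ln(6-x) = 0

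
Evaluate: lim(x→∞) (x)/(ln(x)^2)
This is an ∞/∞ indeterminate form.

Apply L'Hôpital's rule: differentiate numerator and denominator separately.
  f(x) = x   ⇒   f'(x) = 1
  g(x) = ln(x)^2   ⇒   g'(x) = 2·ln(x)/x
  lim(x→∞) f'(x)/g'(x) = lim(x→∞) (1)/(2·ln(x)/x)
  = ∞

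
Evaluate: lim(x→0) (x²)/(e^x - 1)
This is a 0/0 indeterminate form.

Apply L'Hôpital's rule: differentiate numerator and denominator separately.
  f(x) = x^2   ⇒   f'(x) = 2·x
  g(x) = e^(x) - 1   ⇒   g'(x) = e^(x)
  lim(x→0) f'(x)/g'(x) = lim(x→0) (2·x)/(e^(x))
  = 0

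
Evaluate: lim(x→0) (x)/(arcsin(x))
This is a 0/0 indeterminate form.

Apply L'Hôpital's rule: differentiate numerator and denominator separately.
  f(x) = x   ⇒   f'(x) = 1
  g(x) = asin(x)   ⇒   g'(x) = 1/sqrt(1 - x^2)
  lim(x→0) f'(x)/g'(x) = lim(x→0) (1)/(1/sqrt(1 - x^2))
  = 1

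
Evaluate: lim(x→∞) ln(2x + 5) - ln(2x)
This is an ∞-∞ indeterminate form.

Combine fractions or rationalize to convert ∞-∞ to 0/0 form:
  lim(x→∞) ln(2x + 5) - ln(2x) = 0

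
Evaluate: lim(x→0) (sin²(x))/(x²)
This is a 0/0 indeterminate form.

Apply L'Hôpital's rule: differentiate numerator and denominator separately.
  f(x) = sin(x)^2   ⇒   f'(x) = 2·sin(x)·cos(x)
  g(x) = x^2   ⇒   g'(x) = 2·x
  lim(x→0) f'(x)/g'(x) = lim(x→0) (2·sin(x)·cos(x))/(2·x)
  = 1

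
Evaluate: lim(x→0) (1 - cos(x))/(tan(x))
This is a 0/0 indeterminate form.

Apply L'Hôpital's rule: differentiate numerator and denominator separately.
  f(x) = 1 - cos(x)   ⇒   f'(x) = sin(x)
  g(x) = tan(x)   ⇒   g'(x) = tan(x)^2 + 1
  lim(x→0) f'(x)/g'(x) = lim(x→0) (sin(x))/(tan(x)^2 + 1)
  = 0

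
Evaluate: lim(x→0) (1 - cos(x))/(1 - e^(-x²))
This is a 0/0 indeterminate form.

Apply L'Hôpital's rule: differentiate numerator and denominator separately.
  f(x) = 1 - cos(x)   ⇒   f'(x) = sin(x)
  g(x) = 1 - e^(-x^2)   ⇒   g'(x) = 2·x·e^(-x^2)
  lim(x→0) f'(x)/g'(x) = lim(x→0) (sin(x))/(2·x·e^(-x^2))
  = 1/2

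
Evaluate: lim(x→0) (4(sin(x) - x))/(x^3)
This is a 0/0 indeterminate form.

Apply L'Hôpital's rule: differentiate numerator and denominator separately.
  f(x) = -4·x + 4·sin(x)   ⇒   f'(x) = 4·cos(x) - 4
  g(x) = x^3   ⇒   g'(x) = 3·x^2
  lim(x→0) f'(x)/g'(x) = lim(x→0) (4·cos(x) - 4)/(3·x^2)
  = -2/3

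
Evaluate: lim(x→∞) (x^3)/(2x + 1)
This is an ∞/∞ indeterminate form.

Apply L'Hôpital's rule: differentiate numerator and denominator separately.
  f(x) = x^3   ⇒   f'(x) = 3·x^2
  g(x) = 2·x + 1   ⇒   g'(x) = 2
  lim(x→∞) f'(x)/g'(x) = lim(x→∞) (3·x^2)/(2)
  = ∞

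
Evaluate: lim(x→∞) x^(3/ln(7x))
This is an exponential indeterminate form.

For exponential indeterminate forms, take the natural log:
  Let L = lim(x→∞) x^(3/ln(7x))
  Then ln(L) = lim(x→∞) [exponent × ln(base)]
  Evaluate using L'Hôpital or standard limits, then exponentiate.
  L = e^(3)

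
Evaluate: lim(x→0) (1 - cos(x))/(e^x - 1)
This is a 0/0 indeterminate form.

Apply L'Hôpital's rule: differentiate numerator and denominator separately.
  f(x) = 1 - cos(x)   ⇒   f'(x) = sin(x)
  g(x) = e^(x) - 1   ⇒   g'(x) = e^(x)
  lim(x→0) f'(x)/g'(x) = lim(x→0) (sin(x))/(e^(x))
  = 0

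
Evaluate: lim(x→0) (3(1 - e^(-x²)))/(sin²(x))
This is a 0/0 indeterminate form.

Apply L'Hôpital's rule: differentiate numerator and denominator separately.
  f(x) = 3 - 3·e^(-x^2)   ⇒   f'(x) = 6·x·e^(-x^2)
  g(x) = sin(x)^2   ⇒   g'(x) = 2·sin(x)·cos(x)
  lim(x→0) f'(x)/g'(x) = lim(x→0) (6·x·e^(-x^2))/(2·sin(x)·cos(x))
  = 3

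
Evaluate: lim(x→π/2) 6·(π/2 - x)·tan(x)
This is a 0·∞ indeterminate form.

Rewrite 0·∞ as a quotient (0/0 or ∞/∞ form), then apply L'Hôpital's rule:
  lim(x→π/2) 6·(π/2 - x)·tan(x) = 6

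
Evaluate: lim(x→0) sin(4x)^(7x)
This is an exponential indeterminate form.

For exponential indeterminate forms, take the natural log:
  Let L = lim(x→0) sin(4x)^(7x)
  Then ln(L) = lim(x→0) [exponent × ln(base)]
  Evaluate using L'Hôpital or standard limits, then exponentiate.
  L = 1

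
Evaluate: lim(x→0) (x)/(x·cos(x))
This is a 0/0 indeterminate form.

Apply L'Hôpital's rule: differentiate numerator and denominator separately.
  f(x) = x   ⇒   f'(x) = 1
  g(x) = x·cos(x)   ⇒   g'(x) = -x·sin(x) + cos(x)
  lim(x→0) f'(x)/g'(x) = lim(x→0) (1)/(-x·sin(x) + cos(x))
  = 1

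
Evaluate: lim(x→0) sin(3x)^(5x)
This is an exponential indeterminate form.

For exponential indeterminate forms, take the natural log:
  Let L = lim(x→0) sin(3x)^(5x)
  Then ln(L) = lim(x→0) [exponent × ln(base)]
  Evaluate using L'Hôpital or standard limits, then exponentiate.
  L = 1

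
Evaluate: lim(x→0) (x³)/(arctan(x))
This is a 0/0 indeterminate form.

Apply L'Hôpital's rule: differentiate numerator and denominator separately.
  f(x) = x^3   ⇒   f'(x) = 3·x^2
  g(x) = atan(x)   ⇒   g'(x) = 1/(x^2 + 1)
  lim(x→0) f'(x)/g'(x) = lim(x→0) (3·x^2)/(1/(x^2 + 1))
  = 0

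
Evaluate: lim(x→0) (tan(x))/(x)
This is a 0/0 indeterminate form.

Apply L'Hôpital's rule: differentiate numerator and denominator separately.
  f(x) = tan(x)   ⇒   f'(x) = tan(x)^2 + 1
  g(x) = x   ⇒   g'(x) = 1
  lim(x→0) f'(x)/g'(x) = lim(x→0) (tan(x)^2 + 1)/(1)
  = 1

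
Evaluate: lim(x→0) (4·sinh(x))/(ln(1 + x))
This is a 0/0 indeterminate form.

Apply L'Hôpital's rule: differentiate numerator and denominator separately.
  f(x) = 4·sinh(x)   ⇒   f'(x) = 4·cosh(x)
  g(x) = ln(x + 1)   ⇒   g'(x) = 1/(x + 1)
  lim(x→0) f'(x)/g'(x) = lim(x→0) (4·cosh(x))/(1/(x + 1))
  = 4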